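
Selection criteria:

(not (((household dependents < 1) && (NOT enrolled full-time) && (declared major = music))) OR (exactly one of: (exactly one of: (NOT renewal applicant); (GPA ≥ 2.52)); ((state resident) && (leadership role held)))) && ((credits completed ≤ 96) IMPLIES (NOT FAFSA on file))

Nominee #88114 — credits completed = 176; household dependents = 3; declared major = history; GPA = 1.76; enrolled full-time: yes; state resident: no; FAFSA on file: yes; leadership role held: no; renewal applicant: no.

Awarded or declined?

Atomic conditions:
  household dependents < 1: 3 < 1 is false
  NOT enrolled full-time: yes → false
  declared major = music: history == music is false
  NOT renewal applicant: no → true
  GPA ≥ 2.52: 1.76 ≥ 2.52 is false
  state resident: no → false
  leadership role held: no → false
  credits completed ≤ 96: 176 ≤ 96 is false
  NOT FAFSA on file: yes → false
Combine:
[1.1.1] false AND false AND false = false
[1.1] NOT false = true
[1.2.1] exactly-one(true, false) = true
[1.2.2] false AND false = false
[1.2] exactly-one(true, false) = true
[1] true OR true = true
[2] false → false (antecedent false ⇒ implication holds) = true
[root] true AND true = true
Overall: true → awarded

Awarded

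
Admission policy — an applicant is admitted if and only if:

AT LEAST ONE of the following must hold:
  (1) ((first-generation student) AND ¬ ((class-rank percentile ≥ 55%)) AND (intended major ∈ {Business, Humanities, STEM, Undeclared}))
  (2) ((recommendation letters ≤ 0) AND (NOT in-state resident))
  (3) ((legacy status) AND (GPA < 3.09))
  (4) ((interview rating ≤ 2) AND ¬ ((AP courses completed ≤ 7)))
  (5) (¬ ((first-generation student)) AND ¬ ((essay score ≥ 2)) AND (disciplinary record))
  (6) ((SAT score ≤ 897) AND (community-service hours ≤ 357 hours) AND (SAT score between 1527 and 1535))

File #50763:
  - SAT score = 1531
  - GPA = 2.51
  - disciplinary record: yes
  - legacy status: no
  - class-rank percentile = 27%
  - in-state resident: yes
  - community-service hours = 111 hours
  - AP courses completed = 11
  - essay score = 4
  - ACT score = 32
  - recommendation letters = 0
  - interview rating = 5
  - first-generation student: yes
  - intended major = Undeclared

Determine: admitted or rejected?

Atomic conditions:
  first-generation student: yes → true
  class-rank percentile ≥ 55%: 27 ≥ 55 is false
  intended major ∈ {Business, Humanities, STEM, Undeclared}: Undeclared is in the set → true
  recommendation letters ≤ 0: 0 ≤ 0 is true
  NOT in-state resident: yes → false
  legacy status: no → false
  GPA < 3.09: 2.51 < 3.09 is true
  interview rating ≤ 2: 5 ≤ 2 is false
  AP courses completed ≤ 7: 11 ≤ 7 is false
  essay score ≥ 2: 4 ≥ 2 is true
  disciplinary record: yes → true
  SAT score ≤ 897: 1531 ≤ 897 is false
  community-service hours ≤ 357 hours: 111 ≤ 357 is true
  SAT score between 1527 and 1535: 1531 in [1527, 1535] is true
Combine:
[1.2] NOT false = true
[1] true AND true AND true = true
[2] true AND false = false
[3] false AND true = false
[4.2] NOT false = true
[4] false AND true = false
[5.1] NOT true = false
[5.2] NOT true = false
[5] false AND false AND true = false
[6] false AND true AND true = false
[root] true OR false OR false OR false OR false OR false = true
Overall: true → admitted

Admitted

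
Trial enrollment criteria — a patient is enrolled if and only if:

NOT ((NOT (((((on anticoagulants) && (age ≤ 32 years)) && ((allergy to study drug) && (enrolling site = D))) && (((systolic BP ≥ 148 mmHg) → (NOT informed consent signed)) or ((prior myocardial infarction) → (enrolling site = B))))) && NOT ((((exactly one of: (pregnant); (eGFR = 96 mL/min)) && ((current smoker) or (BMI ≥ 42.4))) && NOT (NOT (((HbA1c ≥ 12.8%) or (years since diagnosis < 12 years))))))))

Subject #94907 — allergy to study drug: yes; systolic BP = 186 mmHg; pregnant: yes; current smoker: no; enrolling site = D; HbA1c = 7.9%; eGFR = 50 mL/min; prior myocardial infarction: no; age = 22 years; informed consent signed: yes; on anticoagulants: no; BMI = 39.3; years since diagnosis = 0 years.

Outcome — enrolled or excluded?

Excluded

Atomic conditions:
  on anticoagulants: no → false
  age ≤ 32 years: 22 ≤ 32 is true
  allergy to study drug: yes → true
  enrolling site = D: D == D is true
  systolic BP ≥ 148 mmHg: 186 ≥ 148 is true
  NOT informed consent signed: yes → false
  prior myocardial infarction: no → false
  enrolling site = B: D == B is false
  pregnant: yes → true
  eGFR = 96 mL/min: 50 == 96 is false
  current smoker: no → false
  BMI ≥ 42.4: 39.3 ≥ 42.4 is false
  HbA1c ≥ 12.8%: 7.9 ≥ 12.8 is false
  years since diagnosis < 12 years: 0 < 12 is true
Combine:
[1.1.1.1.1] false AND true = false
[1.1.1.1.2] true AND true = true
[1.1.1.1] false AND true = false
[1.1.1.2.1] true → false = false
[1.1.1.2.2] false → false (antecedent false ⇒ implication holds) = true
[1.1.1.2] false OR true = true
[1.1.1] false AND true = false
[1.1] NOT false = true
[1.2.1.1.1] exactly-one(true, false) = true
[1.2.1.1.2] false OR false = false
[1.2.1.1] true AND false = false
[1.2.1.2.1.1] false OR true = true
[1.2.1.2.1] NOT true = false
[1.2.1.2] NOT false = true
[1.2.1] false AND true = false
[1.2] NOT false = true
[1] true AND true = true
[root] NOT true = false
Overall: false → excluded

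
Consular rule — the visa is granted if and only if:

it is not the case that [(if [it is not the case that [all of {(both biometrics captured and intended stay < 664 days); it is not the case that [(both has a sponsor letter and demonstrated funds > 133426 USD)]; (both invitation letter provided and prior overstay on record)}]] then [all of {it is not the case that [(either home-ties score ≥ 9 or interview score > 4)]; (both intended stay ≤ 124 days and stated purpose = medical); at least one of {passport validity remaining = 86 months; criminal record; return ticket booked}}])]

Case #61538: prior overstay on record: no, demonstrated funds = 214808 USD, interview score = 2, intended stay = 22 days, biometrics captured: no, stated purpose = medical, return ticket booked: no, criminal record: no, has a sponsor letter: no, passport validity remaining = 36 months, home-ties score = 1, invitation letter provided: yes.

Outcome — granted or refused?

Atomic conditions:
  biometrics captured: no → false
  intended stay < 664 days: 22 < 664 is true
  has a sponsor letter: no → false
  demonstrated funds > 133426 USD: 214808 > 133426 is true
  invitation letter provided: yes → true
  prior overstay on record: no → false
  home-ties score ≥ 9: 1 ≥ 9 is false
  interview score > 4: 2 > 4 is false
  intended stay ≤ 124 days: 22 ≤ 124 is true
  stated purpose = medical: medical == medical is true
  passport validity remaining = 86 months: 36 == 86 is false
  criminal record: no → false
  return ticket booked: no → false
Combine:
[1.1.1.1] false AND true = false
[1.1.1.2.1] false AND true = false
[1.1.1.2] NOT false = true
[1.1.1.3] true AND false = false
[1.1.1] false AND true AND false = false
[1.1] NOT false = true
[1.2.1.1] false OR false = false
[1.2.1] NOT false = true
[1.2.2] true AND true = true
[1.2.3] false OR false OR false = false
[1.2] true AND true AND false = false
[1] true → false = false
[root] NOT false = true
Overall: true → granted

Granted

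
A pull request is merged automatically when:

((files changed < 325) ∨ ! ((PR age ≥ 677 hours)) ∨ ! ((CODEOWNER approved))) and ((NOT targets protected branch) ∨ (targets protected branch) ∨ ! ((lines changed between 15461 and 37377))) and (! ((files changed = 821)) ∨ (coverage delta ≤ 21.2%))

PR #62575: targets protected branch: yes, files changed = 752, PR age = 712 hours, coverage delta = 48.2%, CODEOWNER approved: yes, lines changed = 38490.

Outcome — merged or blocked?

Atomic conditions:
  files changed < 325: 752 < 325 is false
  PR age ≥ 677 hours: 712 ≥ 677 is true
  CODEOWNER approved: yes → true
  NOT targets protected branch: yes → false
  targets protected branch: yes → true
  lines changed between 15461 and 37377: 38490 in [15461, 37377] is false
  files changed = 821: 752 == 821 is false
  coverage delta ≤ 21.2%: 48.2 ≤ 21.2 is false
Combine:
[1.2] NOT true = false
[1.3] NOT true = false
[1] false OR false OR false = false
[2.3] NOT false = true
[2] false OR true OR true = true
[3.1] NOT false = true
[3] true OR false = true
[root] false AND true AND true = false
Overall: false → blocked

Blocked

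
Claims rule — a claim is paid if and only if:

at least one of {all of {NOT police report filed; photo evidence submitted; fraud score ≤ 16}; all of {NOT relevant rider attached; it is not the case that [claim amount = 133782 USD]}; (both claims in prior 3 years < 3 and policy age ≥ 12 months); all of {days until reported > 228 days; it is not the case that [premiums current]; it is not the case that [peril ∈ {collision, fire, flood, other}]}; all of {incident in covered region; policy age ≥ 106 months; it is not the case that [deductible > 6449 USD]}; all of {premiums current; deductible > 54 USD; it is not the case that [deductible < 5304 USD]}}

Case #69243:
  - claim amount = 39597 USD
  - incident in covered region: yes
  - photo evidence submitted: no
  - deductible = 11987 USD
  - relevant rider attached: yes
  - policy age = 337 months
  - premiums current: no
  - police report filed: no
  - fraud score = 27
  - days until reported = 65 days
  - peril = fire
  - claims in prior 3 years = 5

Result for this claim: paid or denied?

Denied

Atomic conditions:
  NOT police report filed: no → true
  photo evidence submitted: no → false
  fraud score ≤ 16: 27 ≤ 16 is false
  NOT relevant rider attached: yes → false
  claim amount = 133782 USD: 39597 == 133782 is false
  claims in prior 3 years < 3: 5 < 3 is false
  policy age ≥ 12 months: 337 ≥ 12 is true
  days until reported > 228 days: 65 > 228 is false
  premiums current: no → false
  peril ∈ {collision, fire, flood, other}: fire is in the set → true
  incident in covered region: yes → true
  policy age ≥ 106 months: 337 ≥ 106 is true
  deductible > 6449 USD: 11987 > 6449 is true
  deductible > 54 USD: 11987 > 54 is true
  deductible < 5304 USD: 11987 < 5304 is false
Combine:
[1] true AND false AND false = false
[2.2] NOT false = true
[2] false AND true = false
[3] false AND true = false
[4.2] NOT false = true
[4.3] NOT true = false
[4] false AND true AND false = false
[5.3] NOT true = false
[5] true AND true AND false = false
[6.3] NOT false = true
[6] false AND true AND true = false
[root] false OR false OR false OR false OR false OR false = false
Overall: false → denied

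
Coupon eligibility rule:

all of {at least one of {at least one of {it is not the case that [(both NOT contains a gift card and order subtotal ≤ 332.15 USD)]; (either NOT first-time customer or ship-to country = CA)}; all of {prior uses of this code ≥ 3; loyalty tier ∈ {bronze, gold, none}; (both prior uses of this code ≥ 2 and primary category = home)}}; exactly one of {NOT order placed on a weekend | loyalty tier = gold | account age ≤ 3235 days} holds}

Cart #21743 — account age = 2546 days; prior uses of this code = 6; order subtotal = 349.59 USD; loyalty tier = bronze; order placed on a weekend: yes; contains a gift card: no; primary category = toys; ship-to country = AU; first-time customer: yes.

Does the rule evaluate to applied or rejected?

Applied

Atomic conditions:
  NOT contains a gift card: no → true
  order subtotal ≤ 332.15 USD: 349.59 ≤ 332.15 is false
  NOT first-time customer: yes → false
  ship-to country = CA: AU == CA is false
  prior uses of this code ≥ 3: 6 ≥ 3 is true
  loyalty tier ∈ {bronze, gold, none}: bronze is in the set → true
  prior uses of this code ≥ 2: 6 ≥ 2 is true
  primary category = home: toys == home is false
  NOT order placed on a weekend: yes → false
  loyalty tier = gold: bronze == gold is false
  account age ≤ 3235 days: 2546 ≤ 3235 is true
Combine:
[1.1.1.1] true AND false = false
[1.1.1] NOT false = true
[1.1.2] false OR false = false
[1.1] true OR false = true
[1.2.3] true AND false = false
[1.2] true AND true AND false = false
[1] true OR false = true
[2] exactly-one(false, false, true) = true
[root] true AND true = true
Overall: true → applied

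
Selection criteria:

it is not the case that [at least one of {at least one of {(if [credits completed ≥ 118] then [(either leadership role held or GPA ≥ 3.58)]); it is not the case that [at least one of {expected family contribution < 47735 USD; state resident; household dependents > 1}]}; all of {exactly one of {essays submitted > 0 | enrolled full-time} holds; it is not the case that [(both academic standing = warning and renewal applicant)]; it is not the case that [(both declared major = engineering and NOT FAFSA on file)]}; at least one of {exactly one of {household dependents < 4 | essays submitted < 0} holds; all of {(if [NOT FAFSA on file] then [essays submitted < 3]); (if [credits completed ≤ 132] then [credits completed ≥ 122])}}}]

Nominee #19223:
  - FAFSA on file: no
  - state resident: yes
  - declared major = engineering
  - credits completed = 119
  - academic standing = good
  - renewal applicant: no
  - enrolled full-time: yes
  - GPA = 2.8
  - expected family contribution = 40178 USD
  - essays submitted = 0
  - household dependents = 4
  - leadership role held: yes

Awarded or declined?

Atomic conditions:
  credits completed ≥ 118: 119 ≥ 118 is true
  leadership role held: yes → true
  GPA ≥ 3.58: 2.8 ≥ 3.58 is false
  expected family contribution < 47735 USD: 40178 < 47735 is true
  state resident: yes → true
  household dependents > 1: 4 > 1 is true
  essays submitted > 0: 0 > 0 is false
  enrolled full-time: yes → true
  academic standing = warning: good == warning is false
  renewal applicant: no → false
  declared major = engineering: engineering == engineering is true
  NOT FAFSA on file: no → true
  household dependents < 4: 4 < 4 is false
  essays submitted < 0: 0 < 0 is false
  essays submitted < 3: 0 < 3 is true
  credits completed ≤ 132: 119 ≤ 132 is true
  credits completed ≥ 122: 119 ≥ 122 is false
Combine:
[1.1.1.2] true OR false = true
[1.1.1] true → true = true
[1.1.2.1] true OR true OR true = true
[1.1.2] NOT true = false
[1.1] true OR false = true
[1.2.1] exactly-one(false, true) = true
[1.2.2.1] false AND false = false
[1.2.2] NOT false = true
[1.2.3.1] true AND true = true
[1.2.3] NOT true = false
[1.2] true AND true AND false = false
[1.3.1] exactly-one(false, false) = false
[1.3.2.1] true → true = true
[1.3.2.2] true → false = false
[1.3.2] true AND false = false
[1.3] false OR false = false
[1] true OR false OR false = true
[root] NOT true = false
Overall: false → declined

Declined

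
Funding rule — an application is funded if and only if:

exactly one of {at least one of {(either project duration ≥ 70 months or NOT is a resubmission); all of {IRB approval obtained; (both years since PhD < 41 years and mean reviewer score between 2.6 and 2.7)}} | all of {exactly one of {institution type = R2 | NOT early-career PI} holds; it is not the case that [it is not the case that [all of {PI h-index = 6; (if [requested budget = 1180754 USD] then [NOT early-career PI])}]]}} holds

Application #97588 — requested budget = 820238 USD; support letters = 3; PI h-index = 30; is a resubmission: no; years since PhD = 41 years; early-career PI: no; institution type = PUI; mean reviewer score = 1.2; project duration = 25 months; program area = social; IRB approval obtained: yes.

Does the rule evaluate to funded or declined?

Atomic conditions:
  project duration ≥ 70 months: 25 ≥ 70 is false
  NOT is a resubmission: no → true
  IRB approval obtained: yes → true
  years since PhD < 41 years: 41 < 41 is false
  mean reviewer score between 2.6 and 2.7: 1.2 in [2.6, 2.7] is false
  institution type = R2: PUI == R2 is false
  NOT early-career PI: no → true
  PI h-index = 6: 30 == 6 is false
  requested budget = 1180754 USD: 820238 == 1180754 is false
Combine:
[1.1] false OR true = true
[1.2.2] false AND false = false
[1.2] true AND false = false
[1] true OR false = true
[2.1] exactly-one(false, true) = true
[2.2.1.1.2] false → true (antecedent false ⇒ implication holds) = true
[2.2.1.1] false AND true = false
[2.2.1] NOT false = true
[2.2] NOT true = false
[2] true AND false = false
[root] exactly-one(true, false) = true
Overall: true → funded

Funded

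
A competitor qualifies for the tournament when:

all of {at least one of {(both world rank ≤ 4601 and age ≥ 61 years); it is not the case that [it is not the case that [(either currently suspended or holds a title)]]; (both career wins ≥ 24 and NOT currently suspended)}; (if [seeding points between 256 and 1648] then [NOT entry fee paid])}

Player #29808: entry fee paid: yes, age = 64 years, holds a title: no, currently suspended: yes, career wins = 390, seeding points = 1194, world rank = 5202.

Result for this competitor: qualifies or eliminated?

Atomic conditions:
  world rank ≤ 4601: 5202 ≤ 4601 is false
  age ≥ 61 years: 64 ≥ 61 is true
  currently suspended: yes → true
  holds a title: no → false
  career wins ≥ 24: 390 ≥ 24 is true
  NOT currently suspended: yes → false
  seeding points between 256 and 1648: 1194 in [256, 1648] is true
  NOT entry fee paid: yes → false
Combine:
[1.1] false AND true = false
[1.2.1.1] true OR false = true
[1.2.1] NOT true = false
[1.2] NOT false = true
[1.3] true AND false = false
[1] false OR true OR false = true
[2] true → false = false
[root] true AND false = false
Overall: false → eliminated

Eliminated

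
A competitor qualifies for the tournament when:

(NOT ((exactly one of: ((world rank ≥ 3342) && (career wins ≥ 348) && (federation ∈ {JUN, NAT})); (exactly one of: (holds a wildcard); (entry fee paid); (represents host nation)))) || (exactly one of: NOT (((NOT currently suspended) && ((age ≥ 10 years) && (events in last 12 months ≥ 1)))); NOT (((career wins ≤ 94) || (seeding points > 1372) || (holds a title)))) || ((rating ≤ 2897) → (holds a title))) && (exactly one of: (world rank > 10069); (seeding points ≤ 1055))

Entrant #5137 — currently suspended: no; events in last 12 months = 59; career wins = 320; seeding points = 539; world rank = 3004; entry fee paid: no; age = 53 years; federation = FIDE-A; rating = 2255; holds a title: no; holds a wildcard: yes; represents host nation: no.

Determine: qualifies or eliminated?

Atomic conditions:
  world rank ≥ 3342: 3004 ≥ 3342 is false
  career wins ≥ 348: 320 ≥ 348 is false
  federation ∈ {JUN, NAT}: FIDE-A is not in the set → false
  holds a wildcard: yes → true
  entry fee paid: no → false
  represents host nation: no → false
  NOT currently suspended: no → true
  age ≥ 10 years: 53 ≥ 10 is true
  events in last 12 months ≥ 1: 59 ≥ 1 is true
  career wins ≤ 94: 320 ≤ 94 is false
  seeding points > 1372: 539 > 1372 is false
  holds a title: no → false
  rating ≤ 2897: 2255 ≤ 2897 is true
  world rank > 10069: 3004 > 10069 is false
  seeding points ≤ 1055: 539 ≤ 1055 is true
Combine:
[1.1.1.1] false AND false AND false = false
[1.1.1.2] exactly-one(true, false, false) = true
[1.1.1] exactly-one(false, true) = true
[1.1] NOT true = false
[1.2.1.1.2] true AND true = true
[1.2.1.1] true AND true = true
[1.2.1] NOT true = false
[1.2.2.1] false OR false OR false = false
[1.2.2] NOT false = true
[1.2] exactly-one(false, true) = true
[1.3] true → false = false
[1] false OR true OR false = true
[2] exactly-one(false, true) = true
[root] true AND true = true
Overall: true → qualifies

Qualifies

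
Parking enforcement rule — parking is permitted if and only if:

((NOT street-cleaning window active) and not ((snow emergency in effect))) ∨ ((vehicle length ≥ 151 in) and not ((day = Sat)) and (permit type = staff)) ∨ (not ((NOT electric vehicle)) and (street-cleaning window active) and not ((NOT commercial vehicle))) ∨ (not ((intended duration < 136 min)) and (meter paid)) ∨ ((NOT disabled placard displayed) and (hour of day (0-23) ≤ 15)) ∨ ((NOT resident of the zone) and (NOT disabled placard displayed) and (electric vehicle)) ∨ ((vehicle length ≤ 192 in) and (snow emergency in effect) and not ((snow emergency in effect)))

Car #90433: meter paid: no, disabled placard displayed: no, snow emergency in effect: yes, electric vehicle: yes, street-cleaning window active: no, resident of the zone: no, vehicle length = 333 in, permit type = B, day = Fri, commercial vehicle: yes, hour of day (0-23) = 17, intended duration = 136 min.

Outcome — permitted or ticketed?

Atomic conditions:
  NOT street-cleaning window active: no → true
  snow emergency in effect: yes → true
  vehicle length ≥ 151 in: 333 ≥ 151 is true
  day = Sat: Fri == Sat is false
  permit type = staff: B == staff is false
  NOT electric vehicle: yes → false
  street-cleaning window active: no → false
  NOT commercial vehicle: yes → false
  intended duration < 136 min: 136 < 136 is false
  meter paid: no → false
  NOT disabled placard displayed: no → true
  hour of day (0-23) ≤ 15: 17 ≤ 15 is false
  NOT resident of the zone: no → true
  electric vehicle: yes → true
  vehicle length ≤ 192 in: 333 ≤ 192 is false
Combine:
[1.2] NOT true = false
[1] true AND false = false
[2.2] NOT false = true
[2] true AND true AND false = false
[3.1] NOT false = true
[3.3] NOT false = true
[3] true AND false AND true = false
[4.1] NOT false = true
[4] true AND false = false
[5] true AND false = false
[6] true AND true AND true = true
[7.3] NOT true = false
[7] false AND true AND false = false
[root] false OR false OR false OR false OR false OR true OR false = true
Overall: true → permitted

Permitted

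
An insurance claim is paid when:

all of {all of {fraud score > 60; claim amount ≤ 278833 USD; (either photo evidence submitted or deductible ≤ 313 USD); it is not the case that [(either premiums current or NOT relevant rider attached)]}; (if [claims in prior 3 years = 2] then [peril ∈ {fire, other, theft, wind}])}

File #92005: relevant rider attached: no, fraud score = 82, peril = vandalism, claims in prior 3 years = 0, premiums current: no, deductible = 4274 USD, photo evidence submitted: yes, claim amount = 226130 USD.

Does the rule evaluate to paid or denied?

Atomic conditions:
  fraud score > 60: 82 > 60 is true
  claim amount ≤ 278833 USD: 226130 ≤ 278833 is true
  photo evidence submitted: yes → true
  deductible ≤ 313 USD: 4274 ≤ 313 is false
  premiums current: no → false
  NOT relevant rider attached: no → true
  claims in prior 3 years = 2: 0 == 2 is false
  peril ∈ {fire, other, theft, wind}: vandalism is not in the set → false
Combine:
[1.3] true OR false = true
[1.4.1] false OR true = true
[1.4] NOT true = false
[1] true AND true AND true AND false = false
[2] false → false (antecedent false ⇒ implication holds) = true
[root] false AND true = false
Overall: false → denied

Denied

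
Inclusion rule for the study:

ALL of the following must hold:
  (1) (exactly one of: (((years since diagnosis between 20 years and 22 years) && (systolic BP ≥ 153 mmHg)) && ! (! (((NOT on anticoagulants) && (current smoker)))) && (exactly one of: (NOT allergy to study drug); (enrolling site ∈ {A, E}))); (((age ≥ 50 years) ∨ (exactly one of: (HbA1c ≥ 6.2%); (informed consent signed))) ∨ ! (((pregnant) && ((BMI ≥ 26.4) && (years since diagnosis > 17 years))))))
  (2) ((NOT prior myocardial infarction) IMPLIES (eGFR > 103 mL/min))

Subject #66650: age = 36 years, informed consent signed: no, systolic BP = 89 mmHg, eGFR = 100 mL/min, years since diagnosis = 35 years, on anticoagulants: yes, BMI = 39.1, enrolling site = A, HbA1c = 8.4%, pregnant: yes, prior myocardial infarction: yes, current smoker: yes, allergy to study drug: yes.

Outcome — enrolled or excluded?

Atomic conditions:
  years since diagnosis between 20 years and 22 years: 35 in [20, 22] is false
  systolic BP ≥ 153 mmHg: 89 ≥ 153 is false
  NOT on anticoagulants: yes → false
  current smoker: yes → true
  NOT allergy to study drug: yes → false
  enrolling site ∈ {A, E}: A is in the set → true
  age ≥ 50 years: 36 ≥ 50 is false
  HbA1c ≥ 6.2%: 8.4 ≥ 6.2 is true
  informed consent signed: no → false
  pregnant: yes → true
  BMI ≥ 26.4: 39.1 ≥ 26.4 is true
  years since diagnosis > 17 years: 35 > 17 is true
  NOT prior myocardial infarction: yes → false
  eGFR > 103 mL/min: 100 > 103 is false
Combine:
[1.1.1] false AND false = false
[1.1.2.1.1] false AND true = false
[1.1.2.1] NOT false = true
[1.1.2] NOT true = false
[1.1.3] exactly-one(false, true) = true
[1.1] false AND false AND true = false
[1.2.1.2] exactly-one(true, false) = true
[1.2.1] false OR true = true
[1.2.2.1.2] true AND true = true
[1.2.2.1] true AND true = true
[1.2.2] NOT true = false
[1.2] true OR false = true
[1] exactly-one(false, true) = true
[2] false → false (antecedent false ⇒ implication holds) = true
[root] true AND true = true
Overall: true → enrolled

Enrolled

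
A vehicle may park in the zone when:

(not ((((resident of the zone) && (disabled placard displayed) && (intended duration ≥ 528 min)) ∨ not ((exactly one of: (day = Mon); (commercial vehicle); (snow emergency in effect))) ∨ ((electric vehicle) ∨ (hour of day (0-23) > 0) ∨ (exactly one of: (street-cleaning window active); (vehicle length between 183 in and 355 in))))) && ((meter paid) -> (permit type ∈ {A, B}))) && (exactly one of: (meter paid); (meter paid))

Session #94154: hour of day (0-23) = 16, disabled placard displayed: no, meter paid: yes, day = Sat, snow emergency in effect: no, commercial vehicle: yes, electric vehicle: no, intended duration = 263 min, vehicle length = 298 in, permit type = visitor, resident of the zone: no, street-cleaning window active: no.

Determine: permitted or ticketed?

Ticketed

Atomic conditions:
  resident of the zone: no → false
  disabled placard displayed: no → false
  intended duration ≥ 528 min: 263 ≥ 528 is false
  day = Mon: Sat == Mon is false
  commercial vehicle: yes → true
  snow emergency in effect: no → false
  electric vehicle: no → false
  hour of day (0-23) > 0: 16 > 0 is true
  street-cleaning window active: no → false
  vehicle length between 183 in and 355 in: 298 in [183, 355] is true
  meter paid: yes → true
  permit type ∈ {A, B}: visitor is not in the set → false
Combine:
[1.1.1.1] false AND false AND false = false
[1.1.1.2.1] exactly-one(false, true, false) = true
[1.1.1.2] NOT true = false
[1.1.1.3.3] exactly-one(false, true) = true
[1.1.1.3] false OR true OR true = true
[1.1.1] false OR false OR true = true
[1.1] NOT true = false
[1.2] true → false = false
[1] false AND false = false
[2] exactly-one(true, true) = false
[root] false AND false = false
Overall: false → ticketed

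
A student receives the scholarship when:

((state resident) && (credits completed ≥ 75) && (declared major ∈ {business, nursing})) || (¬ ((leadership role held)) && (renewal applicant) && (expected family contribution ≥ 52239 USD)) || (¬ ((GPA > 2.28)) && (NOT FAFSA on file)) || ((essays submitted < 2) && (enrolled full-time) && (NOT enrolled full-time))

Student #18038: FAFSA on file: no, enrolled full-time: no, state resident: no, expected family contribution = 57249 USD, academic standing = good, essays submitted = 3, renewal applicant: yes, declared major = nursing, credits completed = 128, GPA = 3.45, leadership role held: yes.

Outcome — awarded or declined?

Declined

Atomic conditions:
  state resident: no → false
  credits completed ≥ 75: 128 ≥ 75 is true
  declared major ∈ {business, nursing}: nursing is in the set → true
  leadership role held: yes → true
  renewal applicant: yes → true
  expected family contribution ≥ 52239 USD: 57249 ≥ 52239 is true
  GPA > 2.28: 3.45 > 2.28 is true
  NOT FAFSA on file: no → true
  essays submitted < 2: 3 < 2 is false
  enrolled full-time: no → false
  NOT enrolled full-time: no → true
Combine:
[1] false AND true AND true = false
[2.1] NOT true = false
[2] false AND true AND true = false
[3.1] NOT true = false
[3] false AND true = false
[4] false AND false AND true = false
[root] false OR false OR false OR false = false
Overall: false → declined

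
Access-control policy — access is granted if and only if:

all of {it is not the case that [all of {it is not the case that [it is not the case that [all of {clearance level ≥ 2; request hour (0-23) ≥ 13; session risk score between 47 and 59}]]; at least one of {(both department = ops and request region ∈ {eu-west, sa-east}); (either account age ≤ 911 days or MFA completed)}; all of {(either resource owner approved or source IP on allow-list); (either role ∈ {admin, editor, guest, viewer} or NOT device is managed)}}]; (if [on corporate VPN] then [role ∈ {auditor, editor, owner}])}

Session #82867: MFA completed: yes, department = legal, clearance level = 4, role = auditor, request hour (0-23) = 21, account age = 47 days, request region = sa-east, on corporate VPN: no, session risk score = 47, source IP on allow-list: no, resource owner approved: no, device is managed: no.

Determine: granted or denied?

Granted

Atomic conditions:
  clearance level ≥ 2: 4 ≥ 2 is true
  request hour (0-23) ≥ 13: 21 ≥ 13 is true
  session risk score between 47 and 59: 47 in [47, 59] is true
  department = ops: legal == ops is false
  request region ∈ {eu-west, sa-east}: sa-east is in the set → true
  account age ≤ 911 days: 47 ≤ 911 is true
  MFA completed: yes → true
  resource owner approved: no → false
  source IP on allow-list: no → false
  role ∈ {admin, editor, guest, viewer}: auditor is not in the set → false
  NOT device is managed: no → true
  on corporate VPN: no → false
  role ∈ {auditor, editor, owner}: auditor is in the set → true
Combine:
[1.1.1.1.1] true AND true AND true = true
[1.1.1.1] NOT true = false
[1.1.1] NOT false = true
[1.1.2.1] false AND true = false
[1.1.2.2] true OR true = true
[1.1.2] false OR true = true
[1.1.3.1] false OR false = false
[1.1.3.2] false OR true = true
[1.1.3] false AND true = false
[1.1] true AND true AND false = false
[1] NOT false = true
[2] false → true (antecedent false ⇒ implication holds) = true
[root] true AND true = true
Overall: true → granted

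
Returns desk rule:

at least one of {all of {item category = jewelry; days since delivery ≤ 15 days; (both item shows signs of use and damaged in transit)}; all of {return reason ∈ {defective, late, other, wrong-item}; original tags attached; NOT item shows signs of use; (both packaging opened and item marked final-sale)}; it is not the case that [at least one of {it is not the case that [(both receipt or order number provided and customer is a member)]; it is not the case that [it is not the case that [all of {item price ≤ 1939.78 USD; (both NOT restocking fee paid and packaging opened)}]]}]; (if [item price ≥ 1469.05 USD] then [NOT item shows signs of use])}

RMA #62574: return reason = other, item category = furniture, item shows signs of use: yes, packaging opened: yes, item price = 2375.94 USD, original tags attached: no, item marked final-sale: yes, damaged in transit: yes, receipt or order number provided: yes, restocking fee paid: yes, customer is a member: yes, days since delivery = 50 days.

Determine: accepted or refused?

Accepted

Atomic conditions:
  item category = jewelry: furniture == jewelry is false
  days since delivery ≤ 15 days: 50 ≤ 15 is false
  item shows signs of use: yes → true
  damaged in transit: yes → true
  return reason ∈ {defective, late, other, wrong-item}: other is in the set → true
  original tags attached: no → false
  NOT item shows signs of use: yes → false
  packaging opened: yes → true
  item marked final-sale: yes → true
  receipt or order number provided: yes → true
  customer is a member: yes → true
  item price ≤ 1939.78 USD: 2375.94 ≤ 1939.78 is false
  NOT restocking fee paid: yes → false
  item price ≥ 1469.05 USD: 2375.94 ≥ 1469.05 is true
Combine:
[1.3] true AND true = true
[1] false AND false AND true = false
[2.4] true AND true = true
[2] true AND false AND false AND true = false
[3.1.1.1] true AND true = true
[3.1.1] NOT true = false
[3.1.2.1.1.2] false AND true = false
[3.1.2.1.1] false AND false = false
[3.1.2.1] NOT false = true
[3.1.2] NOT true = false
[3.1] false OR false = false
[3] NOT false = true
[4] true → false = false
[root] false OR false OR true OR false = true
Overall: true → accepted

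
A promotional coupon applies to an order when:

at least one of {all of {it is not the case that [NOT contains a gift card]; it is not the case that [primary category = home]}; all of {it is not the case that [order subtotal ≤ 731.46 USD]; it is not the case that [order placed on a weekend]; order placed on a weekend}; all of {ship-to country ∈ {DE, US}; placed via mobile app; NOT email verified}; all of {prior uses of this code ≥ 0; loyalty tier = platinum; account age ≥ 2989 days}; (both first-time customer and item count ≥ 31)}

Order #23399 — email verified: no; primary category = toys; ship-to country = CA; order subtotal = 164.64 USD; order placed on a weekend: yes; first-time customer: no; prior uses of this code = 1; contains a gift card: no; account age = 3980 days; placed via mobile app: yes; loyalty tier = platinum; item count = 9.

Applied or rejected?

Applied

Atomic conditions:
  NOT contains a gift card: no → true
  primary category = home: toys == home is false
  order subtotal ≤ 731.46 USD: 164.64 ≤ 731.46 is true
  order placed on a weekend: yes → true
  ship-to country ∈ {DE, US}: CA is not in the set → false
  placed via mobile app: yes → true
  NOT email verified: no → true
  prior uses of this code ≥ 0: 1 ≥ 0 is true
  loyalty tier = platinum: platinum == platinum is true
  account age ≥ 2989 days: 3980 ≥ 2989 is true
  first-time customer: no → false
  item count ≥ 31: 9 ≥ 31 is false
Combine:
[1.1] NOT true = false
[1.2] NOT false = true
[1] false AND true = false
[2.1] NOT true = false
[2.2] NOT true = false
[2] false AND false AND true = false
[3] false AND true AND true = false
[4] true AND true AND true = true
[5] false AND false = false
[root] false OR false OR false OR true OR false = true
Overall: true → applied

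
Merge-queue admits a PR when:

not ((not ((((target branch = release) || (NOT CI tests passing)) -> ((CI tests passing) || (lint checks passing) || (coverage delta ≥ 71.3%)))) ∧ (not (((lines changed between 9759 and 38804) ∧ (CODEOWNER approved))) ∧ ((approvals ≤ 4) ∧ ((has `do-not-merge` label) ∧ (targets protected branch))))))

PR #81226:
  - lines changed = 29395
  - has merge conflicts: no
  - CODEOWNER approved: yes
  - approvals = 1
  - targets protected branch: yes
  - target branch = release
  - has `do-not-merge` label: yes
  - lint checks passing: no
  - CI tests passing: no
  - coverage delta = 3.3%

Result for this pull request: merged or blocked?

Atomic conditions:
  target branch = release: release == release is true
  NOT CI tests passing: no → true
  CI tests passing: no → false
  lint checks passing: no → false
  coverage delta ≥ 71.3%: 3.3 ≥ 71.3 is false
  lines changed between 9759 and 38804: 29395 in [9759, 38804] is true
  CODEOWNER approved: yes → true
  approvals ≤ 4: 1 ≤ 4 is true
  has `do-not-merge` label: yes → true
  targets protected branch: yes → true
Combine:
[1.1.1.1] true OR true = true
[1.1.1.2] false OR false OR false = false
[1.1.1] true → false = false
[1.1] NOT false = true
[1.2.1.1] true AND true = true
[1.2.1] NOT true = false
[1.2.2.2] true AND true = true
[1.2.2] true AND true = true
[1.2] false AND true = false
[1] true AND false = false
[root] NOT false = true
Overall: true → merged

Merged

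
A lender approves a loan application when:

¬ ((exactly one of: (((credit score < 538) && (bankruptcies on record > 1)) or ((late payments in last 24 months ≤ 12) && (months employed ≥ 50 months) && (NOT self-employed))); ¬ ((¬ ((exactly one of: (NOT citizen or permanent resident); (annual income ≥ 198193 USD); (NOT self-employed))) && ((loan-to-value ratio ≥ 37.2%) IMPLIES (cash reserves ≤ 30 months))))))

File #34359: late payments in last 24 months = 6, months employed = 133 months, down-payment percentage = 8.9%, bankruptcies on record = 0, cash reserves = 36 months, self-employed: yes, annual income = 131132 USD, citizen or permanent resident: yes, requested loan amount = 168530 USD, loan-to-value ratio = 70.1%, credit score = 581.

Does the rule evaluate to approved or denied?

Atomic conditions:
  credit score < 538: 581 < 538 is false
  bankruptcies on record > 1: 0 > 1 is false
  late payments in last 24 months ≤ 12: 6 ≤ 12 is true
  months employed ≥ 50 months: 133 ≥ 50 is true
  NOT self-employed: yes → false
  NOT citizen or permanent resident: yes → false
  annual income ≥ 198193 USD: 131132 ≥ 198193 is false
  loan-to-value ratio ≥ 37.2%: 70.1 ≥ 37.2 is true
  cash reserves ≤ 30 months: 36 ≤ 30 is false
Combine:
[1.1.1] false AND false = false
[1.1.2] true AND true AND false = false
[1.1] false OR false = false
[1.2.1.1.1] exactly-one(false, false, false) = false
[1.2.1.1] NOT false = true
[1.2.1.2] true → false = false
[1.2.1] true AND false = false
[1.2] NOT false = true
[1] exactly-one(false, true) = true
[root] NOT true = false
Overall: false → denied

Denied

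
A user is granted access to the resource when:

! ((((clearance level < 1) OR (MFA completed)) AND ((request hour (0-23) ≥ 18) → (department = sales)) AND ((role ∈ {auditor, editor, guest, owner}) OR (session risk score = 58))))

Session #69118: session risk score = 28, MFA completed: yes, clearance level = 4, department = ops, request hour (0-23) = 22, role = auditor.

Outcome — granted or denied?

Atomic conditions:
  clearance level < 1: 4 < 1 is false
  MFA completed: yes → true
  request hour (0-23) ≥ 18: 22 ≥ 18 is true
  department = sales: ops == sales is false
  role ∈ {auditor, editor, guest, owner}: auditor is in the set → true
  session risk score = 58: 28 == 58 is false
Combine:
[1.1] false OR true = true
[1.2] true → false = false
[1.3] true OR false = true
[1] true AND false AND true = false
[root] NOT false = true
Overall: true → granted

Granted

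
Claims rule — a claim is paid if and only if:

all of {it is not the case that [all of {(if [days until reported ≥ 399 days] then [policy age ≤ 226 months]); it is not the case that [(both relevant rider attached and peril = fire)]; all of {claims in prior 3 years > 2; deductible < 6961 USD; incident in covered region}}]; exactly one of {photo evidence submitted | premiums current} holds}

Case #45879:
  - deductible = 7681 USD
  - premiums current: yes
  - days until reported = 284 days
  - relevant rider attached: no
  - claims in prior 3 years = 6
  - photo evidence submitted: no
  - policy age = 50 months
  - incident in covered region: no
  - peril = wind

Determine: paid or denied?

Paid

Atomic conditions:
  days until reported ≥ 399 days: 284 ≥ 399 is false
  policy age ≤ 226 months: 50 ≤ 226 is true
  relevant rider attached: no → false
  peril = fire: wind == fire is false
  claims in prior 3 years > 2: 6 > 2 is true
  deductible < 6961 USD: 7681 < 6961 is false
  incident in covered region: no → false
  photo evidence submitted: no → false
  premiums current: yes → true
Combine:
[1.1.1] false → true (antecedent false ⇒ implication holds) = true
[1.1.2.1] false AND false = false
[1.1.2] NOT false = true
[1.1.3] true AND false AND false = false
[1.1] true AND true AND false = false
[1] NOT false = true
[2] exactly-one(false, true) = true
[root] true AND true = true
Overall: true → paid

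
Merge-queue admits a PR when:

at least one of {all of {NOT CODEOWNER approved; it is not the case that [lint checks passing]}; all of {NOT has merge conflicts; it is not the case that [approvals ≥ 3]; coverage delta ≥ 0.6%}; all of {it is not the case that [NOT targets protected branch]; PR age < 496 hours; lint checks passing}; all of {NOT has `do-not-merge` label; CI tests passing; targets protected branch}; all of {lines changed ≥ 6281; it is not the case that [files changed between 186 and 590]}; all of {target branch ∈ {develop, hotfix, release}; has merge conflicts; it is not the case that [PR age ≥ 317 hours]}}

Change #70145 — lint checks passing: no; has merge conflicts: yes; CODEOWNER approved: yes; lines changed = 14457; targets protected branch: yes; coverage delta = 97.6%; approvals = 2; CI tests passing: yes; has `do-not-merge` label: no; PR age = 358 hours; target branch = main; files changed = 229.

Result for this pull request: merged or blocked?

Merged

Atomic conditions:
  NOT CODEOWNER approved: yes → false
  lint checks passing: no → false
  NOT has merge conflicts: yes → false
  approvals ≥ 3: 2 ≥ 3 is false
  coverage delta ≥ 0.6%: 97.6 ≥ 0.6 is true
  NOT targets protected branch: yes → false
  PR age < 496 hours: 358 < 496 is true
  NOT has `do-not-merge` label: no → true
  CI tests passing: yes → true
  targets protected branch: yes → true
  lines changed ≥ 6281: 14457 ≥ 6281 is true
  files changed between 186 and 590: 229 in [186, 590] is true
  target branch ∈ {develop, hotfix, release}: main is not in the set → false
  has merge conflicts: yes → true
  PR age ≥ 317 hours: 358 ≥ 317 is true
Combine:
[1.2] NOT false = true
[1] false AND true = false
[2.2] NOT false = true
[2] false AND true AND true = false
[3.1] NOT false = true
[3] true AND true AND false = false
[4] true AND true AND true = true
[5.2] NOT true = false
[5] true AND false = false
[6.3] NOT true = false
[6] false AND true AND false = false
[root] false OR false OR false OR true OR false OR false = true
Overall: true → merged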